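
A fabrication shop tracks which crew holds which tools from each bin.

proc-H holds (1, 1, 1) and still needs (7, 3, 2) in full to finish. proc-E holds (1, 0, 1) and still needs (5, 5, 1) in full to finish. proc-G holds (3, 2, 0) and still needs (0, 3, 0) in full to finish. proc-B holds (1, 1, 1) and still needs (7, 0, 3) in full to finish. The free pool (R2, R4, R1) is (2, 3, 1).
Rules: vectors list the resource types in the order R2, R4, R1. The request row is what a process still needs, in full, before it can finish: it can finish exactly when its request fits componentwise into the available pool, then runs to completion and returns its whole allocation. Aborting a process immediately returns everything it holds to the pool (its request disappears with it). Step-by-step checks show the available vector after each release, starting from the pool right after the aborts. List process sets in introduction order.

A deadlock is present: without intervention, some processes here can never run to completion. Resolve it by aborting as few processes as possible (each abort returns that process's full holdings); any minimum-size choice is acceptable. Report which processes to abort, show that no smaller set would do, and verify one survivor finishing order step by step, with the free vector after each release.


Minimum abort set: proc-H.
Key observation: no ordering could ever have run proc-B before the abort of proc-H; with (1, 1, 1) back in the pool it fits at step 3.
Why nothing smaller works: aborting no one leaves the state deadlocked as given.
The survivors complete as proc-G, proc-E, proc-B. Verifying each step (starting from the post-abort pool):
  pool = (3, 4, 2)
  proc-G: need (0, 3, 0) fits (3, 4, 2); releases (3, 2, 0), pool now (6, 6, 2)
  proc-E: need (5, 5, 1) fits (6, 6, 2); releases (1, 0, 1), pool now (7, 6, 3)
  proc-B: need (7, 0, 3) fits (7, 6, 3); releases (1, 1, 1), pool now (8, 7, 4)


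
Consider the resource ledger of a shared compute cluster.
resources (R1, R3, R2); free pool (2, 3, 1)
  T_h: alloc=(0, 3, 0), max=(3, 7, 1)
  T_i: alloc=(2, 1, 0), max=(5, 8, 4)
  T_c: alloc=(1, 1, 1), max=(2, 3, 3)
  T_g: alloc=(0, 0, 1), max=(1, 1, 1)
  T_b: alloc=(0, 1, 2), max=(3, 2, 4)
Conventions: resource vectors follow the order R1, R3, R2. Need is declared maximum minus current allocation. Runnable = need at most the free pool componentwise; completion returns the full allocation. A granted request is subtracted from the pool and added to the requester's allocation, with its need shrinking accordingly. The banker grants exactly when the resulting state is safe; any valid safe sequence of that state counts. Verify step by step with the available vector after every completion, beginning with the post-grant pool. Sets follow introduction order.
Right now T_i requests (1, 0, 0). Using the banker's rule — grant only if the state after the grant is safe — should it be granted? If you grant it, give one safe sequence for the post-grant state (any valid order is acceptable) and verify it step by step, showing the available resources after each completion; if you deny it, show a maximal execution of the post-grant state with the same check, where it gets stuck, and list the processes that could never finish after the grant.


DENY: after the grant no complete ordering would exist.
Key observation: after T_g, T_c the pool peaks at (2, 4, 3), and each blocked process is short somewhere: T_h on R1; T_i on R3, R2; T_b on R1.
On the post-grant state, T_g, T_c is a maximal run — nothing extends it. Walking it through:
  pool = (1, 3, 1)
  run T_g (needs (1, 1, 0), free (1, 3, 1)); after release of (0, 0, 1) the pool is (1, 3, 2)
  run T_c (needs (1, 2, 2), free (1, 3, 2)); after release of (1, 1, 1) the pool is (2, 4, 3)
  T_h cannot run: need (3, 4, 1) vs free (2, 4, 3) (insufficient R1)
  T_i cannot run: need (2, 7, 4) vs free (2, 4, 3) (insufficient R3 and R2)
  T_b cannot run: need (3, 1, 2) vs free (2, 4, 3) (insufficient R1)
Processes that could never finish after the grant: T_h, T_i and T_b.


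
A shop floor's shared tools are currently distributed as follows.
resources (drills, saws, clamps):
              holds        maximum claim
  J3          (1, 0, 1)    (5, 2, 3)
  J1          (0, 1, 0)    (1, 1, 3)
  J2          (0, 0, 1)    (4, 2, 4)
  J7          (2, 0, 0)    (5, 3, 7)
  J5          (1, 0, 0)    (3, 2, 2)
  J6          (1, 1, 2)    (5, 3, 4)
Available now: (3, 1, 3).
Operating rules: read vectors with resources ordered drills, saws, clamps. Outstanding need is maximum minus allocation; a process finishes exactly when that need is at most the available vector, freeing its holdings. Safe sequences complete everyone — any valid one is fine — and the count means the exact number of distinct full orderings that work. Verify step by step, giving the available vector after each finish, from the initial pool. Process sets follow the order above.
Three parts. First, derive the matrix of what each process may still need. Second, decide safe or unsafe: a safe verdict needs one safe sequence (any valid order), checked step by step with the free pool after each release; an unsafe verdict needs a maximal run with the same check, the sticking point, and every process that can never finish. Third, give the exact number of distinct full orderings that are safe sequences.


(1) Need matrix, components ordered drills, saws, clamps:
  J3: (4, 2, 2)
  J1: (1, 0, 3)
  J2: (4, 2, 3)
  J7: (3, 3, 7)
  J5: (2, 2, 2)
  J6: (4, 2, 2)
(2) SAFE, for example via the order J1, J5, J2, J6, J3, J7.
Key observation: reading the order forward, J1 is the first process whose need (1, 0, 3) meets the free pool (3, 1, 3) exactly on a resource it requests.
Walking it through:
  pool = (3, 1, 3)
  run J1 (needs (1, 0, 3), free (3, 1, 3)); after release of (0, 1, 0) the pool is (3, 2, 3)
  run J5 (needs (2, 2, 2), free (3, 2, 3)); after release of (1, 0, 0) the pool is (4, 2, 3)
  run J2 (needs (4, 2, 3), free (4, 2, 3)); after release of (0, 0, 1) the pool is (4, 2, 4)
  run J6 (needs (4, 2, 2), free (4, 2, 4)); after release of (1, 1, 2) the pool is (5, 3, 6)
  run J3 (needs (4, 2, 2), free (5, 3, 6)); after release of (1, 0, 1) the pool is (6, 3, 7)
  run J7 (needs (3, 3, 7), free (6, 3, 7)); after release of (2, 0, 0) the pool is (8, 3, 7)
(3) The exact count: 6 of the possible complete orderings are safe sequences.


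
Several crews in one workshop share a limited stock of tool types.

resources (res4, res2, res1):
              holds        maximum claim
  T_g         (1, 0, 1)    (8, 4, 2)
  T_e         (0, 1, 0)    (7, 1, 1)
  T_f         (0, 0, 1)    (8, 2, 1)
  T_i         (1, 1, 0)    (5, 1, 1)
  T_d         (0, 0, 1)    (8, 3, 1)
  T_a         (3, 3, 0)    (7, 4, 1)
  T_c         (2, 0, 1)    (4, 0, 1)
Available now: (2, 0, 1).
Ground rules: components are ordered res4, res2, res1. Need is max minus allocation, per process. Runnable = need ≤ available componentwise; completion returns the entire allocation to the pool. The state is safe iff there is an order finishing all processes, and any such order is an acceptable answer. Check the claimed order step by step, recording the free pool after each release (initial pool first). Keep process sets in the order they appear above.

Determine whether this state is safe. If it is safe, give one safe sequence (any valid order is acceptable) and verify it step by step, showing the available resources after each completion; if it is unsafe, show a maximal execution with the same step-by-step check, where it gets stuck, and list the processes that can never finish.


SAFE — a valid safe sequence is T_c, T_i, T_a, T_e, T_f, T_g, T_d.
Key observation: the first exact fit in this order is T_c — it needs (2, 0, 0) with (2, 0, 1) free, meeting a requested resource to the last unit.
Step-by-step check:
  pool = (2, 0, 1)
  T_c: need (2, 0, 0) fits (2, 0, 1); releases (2, 0, 1), pool now (4, 0, 2)
  T_i: need (4, 0, 1) fits (4, 0, 2); releases (1, 1, 0), pool now (5, 1, 2)
  T_a: need (4, 1, 1) fits (5, 1, 2); releases (3, 3, 0), pool now (8, 4, 2)
  T_e: need (7, 0, 1) fits (8, 4, 2); releases (0, 1, 0), pool now (8, 5, 2)
  T_f: need (8, 2, 0) fits (8, 5, 2); releases (0, 0, 1), pool now (8, 5, 3)
  T_g: need (7, 4, 1) fits (8, 5, 3); releases (1, 0, 1), pool now (9, 5, 4)
  T_d: need (8, 3, 0) fits (9, 5, 4); releases (0, 0, 1), pool now (9, 5, 5)


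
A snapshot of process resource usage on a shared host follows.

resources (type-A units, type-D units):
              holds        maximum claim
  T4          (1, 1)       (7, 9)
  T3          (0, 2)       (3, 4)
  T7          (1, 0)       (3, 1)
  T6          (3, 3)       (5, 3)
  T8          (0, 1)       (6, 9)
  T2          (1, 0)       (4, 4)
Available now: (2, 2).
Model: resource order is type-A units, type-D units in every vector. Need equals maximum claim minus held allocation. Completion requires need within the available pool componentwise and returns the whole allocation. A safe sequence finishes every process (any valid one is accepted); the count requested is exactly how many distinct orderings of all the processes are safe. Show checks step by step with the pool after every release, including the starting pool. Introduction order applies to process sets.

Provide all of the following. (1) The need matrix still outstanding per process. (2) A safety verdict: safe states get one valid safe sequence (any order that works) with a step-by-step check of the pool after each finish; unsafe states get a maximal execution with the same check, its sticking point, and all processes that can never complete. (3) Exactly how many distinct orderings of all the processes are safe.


(1) Outstanding need per process (order type-A units, type-D units):
  T4: (6, 8)
  T3: (3, 2)
  T7: (2, 1)
  T6: (2, 0)
  T8: (6, 8)
  T2: (3, 4)
(2) UNSAFE.
Key observation: no order helps: past T7, T6, T3, T2, the free pool tops out at (7, 7), below what each blocked process needs in type-D units.
A maximal execution: T7, T6, T3, T2 — then nothing else fits. Verifying each step:
  pool = (2, 2)
  T7 needs (2, 1) <= (2, 2) -> finishes; pool += (1, 0) = (3, 2)
  T6 needs (2, 0) <= (3, 2) -> finishes; pool += (3, 3) = (6, 5)
  T3 needs (3, 2) <= (6, 5) -> finishes; pool += (0, 2) = (6, 7)
  T2 needs (3, 4) <= (6, 7) -> finishes; pool += (1, 0) = (7, 7)
  T4 still needs (6, 8) but only (7, 7) is free — short on type-D units
  T8 still needs (6, 8) but only (7, 7) is free — short on type-D units
Processes that can never finish: T4 and T8.
(3) Exactly 0 of the possible complete orderings are safe sequences.


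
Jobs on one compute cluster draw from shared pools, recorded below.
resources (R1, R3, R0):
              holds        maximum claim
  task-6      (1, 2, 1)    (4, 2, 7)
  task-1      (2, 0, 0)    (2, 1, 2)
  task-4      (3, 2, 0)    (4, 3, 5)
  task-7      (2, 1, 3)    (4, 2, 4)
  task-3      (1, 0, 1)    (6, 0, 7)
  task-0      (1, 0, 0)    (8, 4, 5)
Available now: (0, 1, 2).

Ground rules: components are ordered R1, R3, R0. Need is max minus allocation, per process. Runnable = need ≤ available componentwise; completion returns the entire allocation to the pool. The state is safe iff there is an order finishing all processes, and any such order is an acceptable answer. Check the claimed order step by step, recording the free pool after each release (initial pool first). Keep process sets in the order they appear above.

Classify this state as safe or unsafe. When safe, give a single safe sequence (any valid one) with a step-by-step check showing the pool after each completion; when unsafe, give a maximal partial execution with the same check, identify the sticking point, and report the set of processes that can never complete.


UNSAFE.
Key observation: the pool after task-1, task-7, task-4, task-0 is (8, 4, 5); every surviving request exceeds it in R0, so progress ends there.
A maximal execution: task-1, task-7, task-4, task-0 — then nothing else fits. Walking it through:
  pool = (0, 1, 2)
  task-1 needs (0, 1, 2) <= (0, 1, 2) -> finishes; pool += (2, 0, 0) = (2, 1, 2)
  task-7 needs (2, 1, 1) <= (2, 1, 2) -> finishes; pool += (2, 1, 3) = (4, 2, 5)
  task-4 needs (1, 1, 5) <= (4, 2, 5) -> finishes; pool += (3, 2, 0) = (7, 4, 5)
  task-0 needs (7, 4, 5) <= (7, 4, 5) -> finishes; pool += (1, 0, 0) = (8, 4, 5)
  task-6 still needs (3, 0, 6) but only (8, 4, 5) is free — short on R0
  task-3 still needs (5, 0, 6) but only (8, 4, 5) is free — short on R0
Never able to finish: task-6 and task-3.


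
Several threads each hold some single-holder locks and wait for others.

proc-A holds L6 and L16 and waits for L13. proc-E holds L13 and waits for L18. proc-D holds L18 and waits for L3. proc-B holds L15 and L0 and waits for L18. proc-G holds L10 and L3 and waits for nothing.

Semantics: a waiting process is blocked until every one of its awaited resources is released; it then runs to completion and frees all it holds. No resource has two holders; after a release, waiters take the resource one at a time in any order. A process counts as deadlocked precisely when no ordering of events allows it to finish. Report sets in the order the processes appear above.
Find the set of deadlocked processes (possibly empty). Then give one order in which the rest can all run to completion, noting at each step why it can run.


The deadlocked set is empty.
Key observation: there is no circular wait here — follow any chain and it reaches a process that is free to run now.
One completion order for the rest: proc-G, proc-D, proc-B, proc-E, proc-A.
Check, step by step:
  proc-G waits on nothing -> runs at once and releases L10 and L3
  run proc-D (all its waits — L3 — are resolved); releases L18
  run proc-B (all its waits — L18 — are resolved); releases L15 and L0
  run proc-E (all its waits — L18 — are resolved); releases L13
  run proc-A (all its waits — L13 — are resolved); releases L6 and L16


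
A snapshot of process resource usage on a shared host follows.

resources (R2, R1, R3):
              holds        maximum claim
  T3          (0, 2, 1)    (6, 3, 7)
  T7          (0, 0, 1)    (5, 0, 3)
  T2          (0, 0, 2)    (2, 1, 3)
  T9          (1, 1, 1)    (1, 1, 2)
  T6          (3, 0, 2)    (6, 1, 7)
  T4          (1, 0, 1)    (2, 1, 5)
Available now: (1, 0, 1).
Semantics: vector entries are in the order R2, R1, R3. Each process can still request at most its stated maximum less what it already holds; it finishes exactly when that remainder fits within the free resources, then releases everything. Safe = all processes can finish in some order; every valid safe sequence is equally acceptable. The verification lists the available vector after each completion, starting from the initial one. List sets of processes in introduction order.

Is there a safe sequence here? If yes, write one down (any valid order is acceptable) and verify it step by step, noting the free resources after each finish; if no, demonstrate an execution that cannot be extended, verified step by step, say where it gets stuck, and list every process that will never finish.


The state is SAFE; one workable sequence: T9, T2, T4, T6, T7, T3.
Key observation: T9 marks the first exact bind of the order: its need (0, 0, 1) fits the free (1, 0, 1) with zero slack on a requested resource.
Verifying each step:
  pool = (1, 0, 1)
  run T9 (needs (0, 0, 1), free (1, 0, 1)); after release of (1, 1, 1) the pool is (2, 1, 2)
  run T2 (needs (2, 1, 1), free (2, 1, 2)); after release of (0, 0, 2) the pool is (2, 1, 4)
  run T4 (needs (1, 1, 4), free (2, 1, 4)); after release of (1, 0, 1) the pool is (3, 1, 5)
  run T6 (needs (3, 1, 5), free (3, 1, 5)); after release of (3, 0, 2) the pool is (6, 1, 7)
  run T7 (needs (5, 0, 2), free (6, 1, 7)); after release of (0, 0, 1) the pool is (6, 1, 8)
  run T3 (needs (6, 1, 6), free (6, 1, 8)); after release of (0, 2, 1) the pool is (6, 3, 9)


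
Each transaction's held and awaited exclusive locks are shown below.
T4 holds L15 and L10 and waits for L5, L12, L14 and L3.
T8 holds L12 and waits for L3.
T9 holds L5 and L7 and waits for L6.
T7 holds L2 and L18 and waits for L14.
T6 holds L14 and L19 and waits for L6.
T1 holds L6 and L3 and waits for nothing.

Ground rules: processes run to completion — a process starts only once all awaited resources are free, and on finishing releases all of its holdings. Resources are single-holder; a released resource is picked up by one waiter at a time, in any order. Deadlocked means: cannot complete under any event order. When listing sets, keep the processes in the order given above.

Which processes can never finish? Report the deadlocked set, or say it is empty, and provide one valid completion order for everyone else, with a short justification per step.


Nothing here is deadlocked.
Key observation: all waits point, directly or indirectly, at processes that can finish, so nothing is permanently blocked.
The rest can finish in the order T1, T9, T8, T6, T4, T7.
Verifying each step:
  run T1 (it waits on nothing); releases L6 and L3
  run T9 (all its waits — L6 — are resolved); releases L5 and L7
  run T8 (all its waits — L3 — are resolved); releases L12
  run T6 (all its waits — L6 — are resolved); releases L14 and L19
  run T4 (all its waits — L5, L12, L14 and L3 — are resolved); releases L15 and L10
  run T7 (all its waits — L14 — are resolved); releases L2 and L18


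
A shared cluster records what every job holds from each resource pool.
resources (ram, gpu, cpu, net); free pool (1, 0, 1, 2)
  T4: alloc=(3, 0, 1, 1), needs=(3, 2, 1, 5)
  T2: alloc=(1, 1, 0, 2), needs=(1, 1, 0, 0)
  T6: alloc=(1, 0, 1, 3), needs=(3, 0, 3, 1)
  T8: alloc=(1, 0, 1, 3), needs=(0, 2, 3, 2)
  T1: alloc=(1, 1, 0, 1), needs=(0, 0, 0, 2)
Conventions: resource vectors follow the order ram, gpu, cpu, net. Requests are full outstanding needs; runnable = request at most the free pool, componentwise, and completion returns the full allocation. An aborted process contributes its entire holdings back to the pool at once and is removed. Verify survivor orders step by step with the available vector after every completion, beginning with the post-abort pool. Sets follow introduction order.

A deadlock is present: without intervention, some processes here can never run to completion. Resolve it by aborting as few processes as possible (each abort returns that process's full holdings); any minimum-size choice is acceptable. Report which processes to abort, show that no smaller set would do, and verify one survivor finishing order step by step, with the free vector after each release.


Abort T6.
Key observation: T8 was stuck for good until T6 gave back (1, 0, 1, 3); in the order shown it finishes at step 4.
Minimality: the empty abort set fails — the state is deadlocked as it stands.
One survivor order: T1, T2, T4, T8. Walking it through (post-abort pool first):
  pool = (2, 0, 2, 5)
  T1: need (0, 0, 0, 2) fits (2, 0, 2, 5); releases (1, 1, 0, 1), pool now (3, 1, 2, 6)
  T2: need (1, 1, 0, 0) fits (3, 1, 2, 6); releases (1, 1, 0, 2), pool now (4, 2, 2, 8)
  T4: need (3, 2, 1, 5) fits (4, 2, 2, 8); releases (3, 0, 1, 1), pool now (7, 2, 3, 9)
  T8: need (0, 2, 3, 2) fits (7, 2, 3, 9); releases (1, 0, 1, 3), pool now (8, 2, 4, 12)


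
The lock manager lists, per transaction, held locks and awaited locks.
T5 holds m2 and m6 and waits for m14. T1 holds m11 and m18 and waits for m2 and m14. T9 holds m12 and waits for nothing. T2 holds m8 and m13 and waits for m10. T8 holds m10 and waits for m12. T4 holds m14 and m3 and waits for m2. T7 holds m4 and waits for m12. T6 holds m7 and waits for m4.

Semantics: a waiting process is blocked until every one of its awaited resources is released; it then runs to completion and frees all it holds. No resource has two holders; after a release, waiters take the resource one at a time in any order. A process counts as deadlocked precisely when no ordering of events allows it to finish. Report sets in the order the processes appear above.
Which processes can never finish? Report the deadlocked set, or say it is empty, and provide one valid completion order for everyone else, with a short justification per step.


The deadlocked set is T5, T1 and T4.
Key observation: T5 -> T4 -> T5 is a circular wait — nothing in it can go first; T1 waits into the deadlock from upstream.
The rest can finish in the order T9, T7, T8, T2, T6.
Walking it through:
  T9: no waits; runs immediately, freeing m12
  T7 waits on m12 — all released -> runs and releases m4
  T8 waits on m12 — all released -> runs and releases m10
  T2 waits on m10 — all released -> runs and releases m8 and m13
  T6 waits on m4 — all released -> runs and releases m7


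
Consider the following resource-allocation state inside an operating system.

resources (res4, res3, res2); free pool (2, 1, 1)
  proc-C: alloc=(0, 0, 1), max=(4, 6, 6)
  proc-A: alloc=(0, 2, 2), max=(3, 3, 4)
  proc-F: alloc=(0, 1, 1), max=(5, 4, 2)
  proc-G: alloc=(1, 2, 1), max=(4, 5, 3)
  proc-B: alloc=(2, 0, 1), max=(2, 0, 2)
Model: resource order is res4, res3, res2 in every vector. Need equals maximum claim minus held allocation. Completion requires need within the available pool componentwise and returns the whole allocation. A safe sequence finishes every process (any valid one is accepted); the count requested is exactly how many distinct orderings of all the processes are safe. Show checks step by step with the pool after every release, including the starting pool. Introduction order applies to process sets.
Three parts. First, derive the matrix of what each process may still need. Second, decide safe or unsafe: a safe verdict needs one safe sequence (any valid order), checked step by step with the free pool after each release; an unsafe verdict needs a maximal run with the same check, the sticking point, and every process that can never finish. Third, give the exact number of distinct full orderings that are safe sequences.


(1) Need matrix, components ordered res4, res3, res2:
  proc-C: (4, 6, 5)
  proc-A: (3, 1, 2)
  proc-F: (5, 3, 1)
  proc-G: (3, 3, 2)
  proc-B: (0, 0, 1)
(2) SAFE, for example via the order proc-B, proc-A, proc-G, proc-F, proc-C.
Key observation: at proc-B the run first touches a limit — (0, 0, 1) against (2, 1, 1), exact on a resource it actually requests.
Verifying each step:
  pool = (2, 1, 1)
  proc-B: need (0, 0, 1) fits (2, 1, 1); releases (2, 0, 1), pool now (4, 1, 2)
  proc-A: need (3, 1, 2) fits (4, 1, 2); releases (0, 2, 2), pool now (4, 3, 4)
  proc-G: need (3, 3, 2) fits (4, 3, 4); releases (1, 2, 1), pool now (5, 5, 5)
  proc-F: need (5, 3, 1) fits (5, 5, 5); releases (0, 1, 1), pool now (5, 6, 6)
  proc-C: need (4, 6, 5) fits (5, 6, 6); releases (0, 0, 1), pool now (5, 6, 7)
(3) The exact count: 1 of the possible complete orderings is a safe sequence.


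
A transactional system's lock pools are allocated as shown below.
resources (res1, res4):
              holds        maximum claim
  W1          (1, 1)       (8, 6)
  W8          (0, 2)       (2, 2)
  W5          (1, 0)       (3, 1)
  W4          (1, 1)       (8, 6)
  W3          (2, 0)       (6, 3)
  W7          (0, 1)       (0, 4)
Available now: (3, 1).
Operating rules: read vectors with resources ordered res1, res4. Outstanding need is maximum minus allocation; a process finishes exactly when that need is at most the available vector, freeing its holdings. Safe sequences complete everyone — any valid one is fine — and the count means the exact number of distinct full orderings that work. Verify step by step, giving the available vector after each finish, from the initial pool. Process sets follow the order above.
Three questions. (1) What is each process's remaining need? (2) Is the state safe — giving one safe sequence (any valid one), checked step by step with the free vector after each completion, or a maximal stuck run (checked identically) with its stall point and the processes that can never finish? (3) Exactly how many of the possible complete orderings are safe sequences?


(1) Outstanding need per process (order res1, res4):
  W1: (7, 5)
  W8: (2, 0)
  W5: (2, 1)
  W4: (7, 5)
  W3: (4, 3)
  W7: (0, 3)
(2) The state is UNSAFE.
Key observation: the pool after W5, W8, W3, W7 is (6, 4); every surviving request exceeds it in res1, so progress ends there.
A maximal execution: W5, W8, W3, W7 — then nothing else fits. Step-by-step check:
  pool = (3, 1)
  W5 needs (2, 1) <= (3, 1) -> finishes; pool += (1, 0) = (4, 1)
  W8 needs (2, 0) <= (4, 1) -> finishes; pool += (0, 2) = (4, 3)
  W3 needs (4, 3) <= (4, 3) -> finishes; pool += (2, 0) = (6, 3)
  W7 needs (0, 3) <= (6, 3) -> finishes; pool += (0, 1) = (6, 4)
  W1 cannot run: need (7, 5) vs free (6, 4) (insufficient res1 and res4)
  W4 cannot run: need (7, 5) vs free (6, 4) (insufficient res1 and res4)
Permanently blocked: W1 and W4.
(3) The exact count: 0 of the possible complete orderings are safe sequences.


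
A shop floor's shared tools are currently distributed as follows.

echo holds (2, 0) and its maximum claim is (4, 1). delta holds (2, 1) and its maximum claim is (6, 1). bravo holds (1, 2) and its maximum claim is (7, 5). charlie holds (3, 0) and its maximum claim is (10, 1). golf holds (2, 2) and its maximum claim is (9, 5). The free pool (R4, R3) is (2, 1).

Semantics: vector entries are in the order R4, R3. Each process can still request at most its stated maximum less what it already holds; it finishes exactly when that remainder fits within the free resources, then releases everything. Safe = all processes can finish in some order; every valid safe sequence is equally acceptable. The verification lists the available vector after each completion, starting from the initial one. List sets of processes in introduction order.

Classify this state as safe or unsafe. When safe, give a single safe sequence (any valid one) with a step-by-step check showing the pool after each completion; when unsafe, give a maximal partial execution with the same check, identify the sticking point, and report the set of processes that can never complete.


UNSAFE.
Key observation: after echo, delta the pool peaks at (6, 2), and each blocked process is short somewhere: bravo on R3; charlie on R4; golf on R4, R3.
Going as far as possible: echo, delta; after that, nothing fits. Walking it through:
  pool = (2, 1)
  run echo (needs (2, 1), free (2, 1)); after release of (2, 0) the pool is (4, 1)
  run delta (needs (4, 0), free (4, 1)); after release of (2, 1) the pool is (6, 2)
  bravo cannot run: need (6, 3) vs free (6, 2) (insufficient R3)
  charlie cannot run: need (7, 1) vs free (6, 2) (insufficient R4)
  golf cannot run: need (7, 3) vs free (6, 2) (insufficient R4 and R3)
Never able to finish: bravo, charlie and golf.


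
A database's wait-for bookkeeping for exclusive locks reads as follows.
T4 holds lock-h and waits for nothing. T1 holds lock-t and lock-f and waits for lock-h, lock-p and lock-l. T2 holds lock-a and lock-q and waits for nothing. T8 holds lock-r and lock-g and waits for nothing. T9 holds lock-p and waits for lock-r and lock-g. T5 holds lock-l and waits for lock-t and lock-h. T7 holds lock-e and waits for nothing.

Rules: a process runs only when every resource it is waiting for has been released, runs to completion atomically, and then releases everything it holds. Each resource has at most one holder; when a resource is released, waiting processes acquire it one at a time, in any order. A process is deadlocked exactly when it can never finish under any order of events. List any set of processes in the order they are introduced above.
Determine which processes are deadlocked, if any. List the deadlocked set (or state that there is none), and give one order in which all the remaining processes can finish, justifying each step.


The deadlocked set is T1 and T5.
Key observation: the wait chain closes on itself along T1 -> T5 -> T1; no other process is dragged down with it.
The rest can finish in the order T8, T7, T2, T9, T4.
Check, step by step:
  T8: no waits; runs immediately, freeing lock-r and lock-g
  T7: no waits; runs immediately, freeing lock-e
  T2: no waits; runs immediately, freeing lock-a and lock-q
  T9: everything it awaited (lock-r and lock-g) is free; runs, freeing lock-p
  T4: no waits; runs immediately, freeing lock-h


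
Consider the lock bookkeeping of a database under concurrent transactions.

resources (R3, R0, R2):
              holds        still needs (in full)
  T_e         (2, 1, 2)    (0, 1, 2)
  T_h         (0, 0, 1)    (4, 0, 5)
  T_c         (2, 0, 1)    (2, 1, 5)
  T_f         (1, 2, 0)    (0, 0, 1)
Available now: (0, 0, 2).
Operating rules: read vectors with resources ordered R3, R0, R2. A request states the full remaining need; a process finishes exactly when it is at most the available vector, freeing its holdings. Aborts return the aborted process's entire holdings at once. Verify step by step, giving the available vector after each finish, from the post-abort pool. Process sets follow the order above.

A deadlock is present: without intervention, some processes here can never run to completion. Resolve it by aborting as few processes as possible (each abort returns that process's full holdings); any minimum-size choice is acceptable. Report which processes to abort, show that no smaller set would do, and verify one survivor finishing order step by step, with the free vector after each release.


The answer: abort T_c.
Key observation: no ordering could ever have run T_h before the abort of T_c; with (2, 0, 1) back in the pool it fits at step 3.
Why nothing smaller works: aborting no one leaves the state deadlocked as given.
Survivors finish in the order: T_f, T_e, T_h. Step-by-step check (pool after the aborts first):
  pool = (2, 0, 3)
  T_f: need (0, 0, 1) fits (2, 0, 3); releases (1, 2, 0), pool now (3, 2, 3)
  T_e: need (0, 1, 2) fits (3, 2, 3); releases (2, 1, 2), pool now (5, 3, 5)
  T_h: need (4, 0, 5) fits (5, 3, 5); releases (0, 0, 1), pool now (5, 3, 6)


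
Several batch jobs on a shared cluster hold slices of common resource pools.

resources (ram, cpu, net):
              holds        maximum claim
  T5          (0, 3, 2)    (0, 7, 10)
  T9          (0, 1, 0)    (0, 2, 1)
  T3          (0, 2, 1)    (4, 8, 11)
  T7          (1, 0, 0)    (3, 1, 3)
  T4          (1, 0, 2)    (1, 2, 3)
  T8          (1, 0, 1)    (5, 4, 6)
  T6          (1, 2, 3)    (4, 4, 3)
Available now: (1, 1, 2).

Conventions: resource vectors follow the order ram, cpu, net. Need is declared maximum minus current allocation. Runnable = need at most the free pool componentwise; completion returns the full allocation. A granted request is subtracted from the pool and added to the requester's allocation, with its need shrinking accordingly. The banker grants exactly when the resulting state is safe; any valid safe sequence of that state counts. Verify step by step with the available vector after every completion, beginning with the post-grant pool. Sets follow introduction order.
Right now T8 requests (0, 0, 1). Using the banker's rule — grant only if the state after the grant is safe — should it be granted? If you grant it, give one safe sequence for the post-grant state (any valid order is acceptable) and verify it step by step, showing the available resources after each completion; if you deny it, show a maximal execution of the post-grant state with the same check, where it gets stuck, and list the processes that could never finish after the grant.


GRANT. The post-grant state is safe; one safe sequence: T9, T4, T7, T6, T8, T5, T3.
Key observation: (1, 1, 1) free after granting still covers T9 first, and each release covers the next.
Check on the post-grant state, step by step:
  pool = (1, 1, 1)
  run T9 (needs (0, 1, 1), free (1, 1, 1)); after release of (0, 1, 0) the pool is (1, 2, 1)
  run T4 (needs (0, 2, 1), free (1, 2, 1)); after release of (1, 0, 2) the pool is (2, 2, 3)
  run T7 (needs (2, 1, 3), free (2, 2, 3)); after release of (1, 0, 0) the pool is (3, 2, 3)
  run T6 (needs (3, 2, 0), free (3, 2, 3)); after release of (1, 2, 3) the pool is (4, 4, 6)
  run T8 (needs (4, 4, 4), free (4, 4, 6)); after release of (1, 0, 2) the pool is (5, 4, 8)
  run T5 (needs (0, 4, 8), free (5, 4, 8)); after release of (0, 3, 2) the pool is (5, 7, 10)
  run T3 (needs (4, 6, 10), free (5, 7, 10)); after release of (0, 2, 1) the pool is (5, 9, 11)


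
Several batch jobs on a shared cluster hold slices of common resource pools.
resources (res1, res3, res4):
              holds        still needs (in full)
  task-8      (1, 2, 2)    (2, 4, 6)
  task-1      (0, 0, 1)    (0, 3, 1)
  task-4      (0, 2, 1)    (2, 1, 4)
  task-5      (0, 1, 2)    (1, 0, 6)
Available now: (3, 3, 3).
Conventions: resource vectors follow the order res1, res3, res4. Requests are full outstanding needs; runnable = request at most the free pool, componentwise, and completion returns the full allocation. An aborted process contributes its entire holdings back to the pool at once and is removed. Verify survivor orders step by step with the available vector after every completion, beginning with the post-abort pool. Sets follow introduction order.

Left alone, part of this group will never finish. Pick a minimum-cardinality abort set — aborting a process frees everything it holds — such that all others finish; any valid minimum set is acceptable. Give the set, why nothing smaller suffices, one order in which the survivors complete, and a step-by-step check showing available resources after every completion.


The answer: abort task-8.
Key observation: the returned (1, 2, 2) from task-8 is what brings task-5 — unrunnable before, under any order — into play at step 3.
Why nothing smaller works: aborting no one leaves the state deadlocked as given.
Survivors finish in the order: task-4, task-1, task-5. Check, step by step (pool after the aborts first):
  pool = (4, 5, 5)
  task-4 needs (2, 1, 4) <= (4, 5, 5) -> finishes; pool += (0, 2, 1) = (4, 7, 6)
  task-1 needs (0, 3, 1) <= (4, 7, 6) -> finishes; pool += (0, 0, 1) = (4, 7, 7)
  task-5 needs (1, 0, 6) <= (4, 7, 7) -> finishes; pool += (0, 1, 2) = (4, 8, 9)


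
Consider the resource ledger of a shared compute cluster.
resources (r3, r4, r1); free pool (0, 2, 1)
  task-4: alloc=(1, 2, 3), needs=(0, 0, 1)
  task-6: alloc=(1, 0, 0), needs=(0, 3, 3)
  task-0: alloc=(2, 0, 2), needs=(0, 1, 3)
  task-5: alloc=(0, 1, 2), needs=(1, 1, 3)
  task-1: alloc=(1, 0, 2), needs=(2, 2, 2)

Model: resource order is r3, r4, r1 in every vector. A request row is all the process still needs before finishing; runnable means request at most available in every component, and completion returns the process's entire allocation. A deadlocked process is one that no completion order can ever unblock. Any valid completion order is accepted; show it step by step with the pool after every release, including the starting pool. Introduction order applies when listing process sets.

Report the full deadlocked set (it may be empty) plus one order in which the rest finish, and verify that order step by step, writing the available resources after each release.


Nothing here is deadlocked.
Key observation: task-4 fits the free pool immediately, and its release cascades until everyone finishes.
The rest can finish in the order task-4, task-0, task-5, task-1, task-6. Verifying each step:
  pool = (0, 2, 1)
  task-4 needs (0, 0, 1) <= (0, 2, 1) -> finishes; pool += (1, 2, 3) = (1, 4, 4)
  task-0 needs (0, 1, 3) <= (1, 4, 4) -> finishes; pool += (2, 0, 2) = (3, 4, 6)
  task-5 needs (1, 1, 3) <= (3, 4, 6) -> finishes; pool += (0, 1, 2) = (3, 5, 8)
  task-1 needs (2, 2, 2) <= (3, 5, 8) -> finishes; pool += (1, 0, 2) = (4, 5, 10)
  task-6 needs (0, 3, 3) <= (4, 5, 10) -> finishes; pool += (1, 0, 0) = (5, 5, 10)


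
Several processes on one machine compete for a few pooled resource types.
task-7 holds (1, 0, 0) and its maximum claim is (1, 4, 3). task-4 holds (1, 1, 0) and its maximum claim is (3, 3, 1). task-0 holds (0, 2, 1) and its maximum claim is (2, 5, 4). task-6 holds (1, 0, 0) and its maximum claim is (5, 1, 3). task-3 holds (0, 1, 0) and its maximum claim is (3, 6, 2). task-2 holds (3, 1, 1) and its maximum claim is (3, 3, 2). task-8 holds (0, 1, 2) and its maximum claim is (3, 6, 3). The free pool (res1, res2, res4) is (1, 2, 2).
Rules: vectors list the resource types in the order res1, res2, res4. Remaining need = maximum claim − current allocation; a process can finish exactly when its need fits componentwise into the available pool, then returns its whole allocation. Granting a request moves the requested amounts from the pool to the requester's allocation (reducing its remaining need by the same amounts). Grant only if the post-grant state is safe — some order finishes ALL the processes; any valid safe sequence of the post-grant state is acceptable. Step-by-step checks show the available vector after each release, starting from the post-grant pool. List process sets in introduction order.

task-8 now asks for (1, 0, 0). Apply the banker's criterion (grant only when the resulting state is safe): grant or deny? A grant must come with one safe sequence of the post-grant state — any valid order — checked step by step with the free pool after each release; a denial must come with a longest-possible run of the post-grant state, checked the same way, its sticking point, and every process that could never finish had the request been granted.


GRANT. The post-grant state is safe; one safe sequence: task-2, task-4, task-6, task-7, task-0, task-3, task-8.
Key observation: the grant leaves (0, 2, 2) free — enough for task-2, whose release restarts the cascade.
Step-by-step check of the post-grant state:
  pool = (0, 2, 2)
  task-2: need (0, 2, 1) fits (0, 2, 2); releases (3, 1, 1), pool now (3, 3, 3)
  task-4: need (2, 2, 1) fits (3, 3, 3); releases (1, 1, 0), pool now (4, 4, 3)
  task-6: need (4, 1, 3) fits (4, 4, 3); releases (1, 0, 0), pool now (5, 4, 3)
  task-7: need (0, 4, 3) fits (5, 4, 3); releases (1, 0, 0), pool now (6, 4, 3)
  task-0: need (2, 3, 3) fits (6, 4, 3); releases (0, 2, 1), pool now (6, 6, 4)
  task-3: need (3, 5, 2) fits (6, 6, 4); releases (0, 1, 0), pool now (6, 7, 4)
  task-8: need (2, 5, 1) fits (6, 7, 4); releases (1, 1, 2), pool now (7, 8, 6)


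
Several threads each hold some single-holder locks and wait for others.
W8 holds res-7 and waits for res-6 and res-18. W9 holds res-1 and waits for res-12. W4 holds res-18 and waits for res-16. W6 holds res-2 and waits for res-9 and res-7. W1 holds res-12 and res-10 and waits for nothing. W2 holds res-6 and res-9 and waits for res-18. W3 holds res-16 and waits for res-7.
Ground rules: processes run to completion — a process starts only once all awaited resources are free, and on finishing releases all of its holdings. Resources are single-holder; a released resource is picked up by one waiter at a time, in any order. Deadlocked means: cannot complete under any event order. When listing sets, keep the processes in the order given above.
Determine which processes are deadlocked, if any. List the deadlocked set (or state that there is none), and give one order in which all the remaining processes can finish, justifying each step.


Deadlocked set: W8, W4, W6, W2 and W3.
Key observation: the loop W8 -> W4 -> W3 -> W8 blocks itself forever; W2 is caught in further circular waits and W6 waits into the deadlock from upstream.
The rest can finish in the order W1, W9.
Step-by-step check:
  W1 waits on nothing -> runs at once and releases res-12 and res-10
  W9: everything it awaited (res-12) is free; runs, freeing res-1


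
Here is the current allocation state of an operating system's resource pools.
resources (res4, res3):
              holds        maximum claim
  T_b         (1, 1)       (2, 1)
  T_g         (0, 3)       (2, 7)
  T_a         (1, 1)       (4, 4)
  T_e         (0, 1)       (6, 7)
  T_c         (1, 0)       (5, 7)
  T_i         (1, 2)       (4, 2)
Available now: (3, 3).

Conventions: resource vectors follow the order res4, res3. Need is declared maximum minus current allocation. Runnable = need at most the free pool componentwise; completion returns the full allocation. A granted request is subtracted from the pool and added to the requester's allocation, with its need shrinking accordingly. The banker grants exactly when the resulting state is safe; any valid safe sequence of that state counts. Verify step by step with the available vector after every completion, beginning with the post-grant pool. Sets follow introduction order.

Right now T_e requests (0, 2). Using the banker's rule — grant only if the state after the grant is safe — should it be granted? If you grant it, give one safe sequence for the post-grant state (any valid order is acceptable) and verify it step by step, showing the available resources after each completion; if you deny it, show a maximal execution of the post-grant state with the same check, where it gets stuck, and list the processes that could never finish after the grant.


GRANT — the state after the grant stays safe, e.g. via T_i, T_b, T_a, T_e, T_g, T_c.
Key observation: (3, 1) free after granting still covers T_i first, and each release covers the next.
Step-by-step check of the post-grant state:
  pool = (3, 1)
  T_i: need (3, 0) fits (3, 1); releases (1, 2), pool now (4, 3)
  T_b: need (1, 0) fits (4, 3); releases (1, 1), pool now (5, 4)
  T_a: need (3, 3) fits (5, 4); releases (1, 1), pool now (6, 5)
  T_e: need (6, 4) fits (6, 5); releases (0, 3), pool now (6, 8)
  T_g: need (2, 4) fits (6, 8); releases (0, 3), pool now (6, 11)
  T_c: need (4, 7) fits (6, 11); releases (1, 0), pool now (7, 11)
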